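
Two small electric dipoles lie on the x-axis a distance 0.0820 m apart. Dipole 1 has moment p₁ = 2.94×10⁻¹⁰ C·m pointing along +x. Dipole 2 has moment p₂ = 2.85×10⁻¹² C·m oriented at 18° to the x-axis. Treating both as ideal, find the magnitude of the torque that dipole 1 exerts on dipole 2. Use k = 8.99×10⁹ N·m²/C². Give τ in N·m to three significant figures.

τ ≈ 8.44×10⁻⁹ N·m

The second dipole sits on the axis of the first, so the field there is axial: E₁ = 2kp₁/r³ along +x.
E₁ = 2(8.99×10⁹)(2.94×10⁻¹⁰)/(0.0820)³ = 9587 N/C.
Torque on the second dipole: τ = p₂ E₁ sinθ.
τ = (2.85×10⁻¹²)(9587)·sin18° = 8.444×10⁻⁹ N·m.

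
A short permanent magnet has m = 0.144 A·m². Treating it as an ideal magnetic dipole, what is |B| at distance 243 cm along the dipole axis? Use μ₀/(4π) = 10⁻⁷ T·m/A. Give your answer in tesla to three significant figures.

B ≈ 2.01×10⁻⁹ T

On axis B = (μ₀/4π)·2m/r³.
B = 2·(10⁻⁷)·(0.144) / (2.43)³ = 2.007×10⁻⁹ T.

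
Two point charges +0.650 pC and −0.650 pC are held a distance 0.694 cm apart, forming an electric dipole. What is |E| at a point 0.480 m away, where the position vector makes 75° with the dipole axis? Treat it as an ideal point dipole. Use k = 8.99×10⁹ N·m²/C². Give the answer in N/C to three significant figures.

E ≈ 4.02×10⁻⁴ N/C

Dipole moment p = qd = (6.50×10⁻¹³ C)(0.00694 m) = 4.511×10⁻¹⁵ C·m.
At angle θ the dipole field magnitude is E = (kp/r³)·√(1 + 3cos²θ).
kp/r³ = (8.99×10⁹)(4.511×10⁻¹⁵) / (0.480)³ = 3.667×10⁻⁴ N/C.
√(1 + 3cos²75°) = √(1 + 3·0.0670) = √1.2010 ≈ 1.0959.
E ≈ 3.667×10⁻⁴ × 1.096 = 4.019×10⁻⁴ N/C.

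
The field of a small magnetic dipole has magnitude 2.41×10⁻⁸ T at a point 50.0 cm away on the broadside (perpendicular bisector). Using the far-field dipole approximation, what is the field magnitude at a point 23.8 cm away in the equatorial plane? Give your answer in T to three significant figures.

B ≈ 2.23×10⁻⁷ T

Dipole fields scale as 1/r³ in the far field; the geometry is the same at both points.
B₂ = B₁ · (r₁/r₂)³ = 2.41×10⁻⁸ · (50.0/23.8)³.
(r₁/r₂)³ = (2.101)³ = 9.272.
B₂ ≈ 2.235×10⁻⁷ T.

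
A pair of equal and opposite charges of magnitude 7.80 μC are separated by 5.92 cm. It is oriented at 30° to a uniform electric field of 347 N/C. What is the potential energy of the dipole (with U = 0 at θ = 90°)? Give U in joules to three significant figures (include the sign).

U ≈ -1.39×10⁻⁴ J

Dipole moment p = qd = (7.80×10⁻⁶ C)(0.0592 m) = 4.618×10⁻⁷ C·m.
U = −p·E = −pE cosθ.
U = −(4.618×10⁻⁷)(347)·cos30° = -1.388×10⁻⁴ J.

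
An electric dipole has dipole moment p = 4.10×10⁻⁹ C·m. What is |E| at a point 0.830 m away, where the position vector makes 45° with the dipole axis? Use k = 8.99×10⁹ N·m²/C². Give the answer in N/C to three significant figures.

At angle θ the dipole field magnitude is E = (kp/r³)·√(1 + 3cos²θ).
kp/r³ = (8.99×10⁹)(4.10×10⁻⁹) / (0.830)³ = 64.46 N/C.
√(1 + 3cos²45°) = √(1 + 3·0.5000) = √2.5000 ≈ 1.5811.
E ≈ 64.46 × 1.581 = 101.9 N/C.

E ≈ 102 N/C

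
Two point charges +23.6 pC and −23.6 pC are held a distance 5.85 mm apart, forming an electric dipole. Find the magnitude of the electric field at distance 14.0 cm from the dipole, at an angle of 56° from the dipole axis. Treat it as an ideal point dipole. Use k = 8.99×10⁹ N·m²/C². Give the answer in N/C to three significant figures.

E ≈ 0.630 N/C

Dipole moment p = qd = (2.36×10⁻¹¹ C)(0.00585 m) = 1.381×10⁻¹³ C·m.
At angle θ the dipole field magnitude is E = (kp/r³)·√(1 + 3cos²θ).
kp/r³ = (8.99×10⁹)(1.381×10⁻¹³) / (0.140)³ = 0.4524 N/C.
√(1 + 3cos²56°) = √(1 + 3·0.3127) = √1.9381 ≈ 1.3922.
E ≈ 0.4524 × 1.392 = 0.6299 N/C.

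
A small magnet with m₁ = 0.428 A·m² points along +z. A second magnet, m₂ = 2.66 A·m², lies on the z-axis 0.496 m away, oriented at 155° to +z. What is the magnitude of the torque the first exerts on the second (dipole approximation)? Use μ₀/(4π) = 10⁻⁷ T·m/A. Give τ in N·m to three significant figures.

Dipole B is on the axis of dipole A, so B₁ there is axial: B₁ = (μ₀/4π)·2m₁/r³ along +z.
B₁ = 2(10⁻⁷)(0.428)/(0.496)³ = 7.015×10⁻⁷ T.
τ = m₂ B₁ sinθ.
τ = (2.66)(7.015×10⁻⁷)·sin155° = 7.886×10⁻⁷ N·m.

τ ≈ 7.89×10⁻⁷ N·m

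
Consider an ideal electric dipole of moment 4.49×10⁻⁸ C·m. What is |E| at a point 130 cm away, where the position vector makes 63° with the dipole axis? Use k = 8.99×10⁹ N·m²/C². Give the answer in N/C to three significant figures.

E ≈ 234 N/C

At angle θ the dipole field magnitude is E = (kp/r³)·√(1 + 3cos²θ).
kp/r³ = (8.99×10⁹)(4.49×10⁻⁸) / (1.30)³ = 183.7 N/C.
√(1 + 3cos²63°) = √(1 + 3·0.2061) = √1.6183 ≈ 1.2721.
E ≈ 183.7 × 1.272 = 233.7 N/C.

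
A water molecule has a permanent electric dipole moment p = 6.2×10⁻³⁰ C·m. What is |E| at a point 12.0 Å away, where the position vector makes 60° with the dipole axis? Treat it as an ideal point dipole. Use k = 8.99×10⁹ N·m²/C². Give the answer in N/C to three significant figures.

At angle θ the dipole field magnitude is E = (kp/r³)·√(1 + 3cos²θ).
kp/r³ = (8.99×10⁹)(6.20×10⁻³⁰) / (1.20×10⁻⁹)³ = 3.226×10⁷ N/C.
√(1 + 3cos²60°) = √(1 + 3·0.2500) = √1.7500 ≈ 1.3229.
E ≈ 3.226×10⁷ × 1.323 = 4.267×10⁷ N/C.

E ≈ 4.27×10⁷ N/C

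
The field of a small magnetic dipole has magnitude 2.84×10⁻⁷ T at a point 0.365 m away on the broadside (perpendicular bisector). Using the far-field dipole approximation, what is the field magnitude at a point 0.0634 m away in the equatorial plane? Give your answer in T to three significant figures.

B ≈ 5.42×10⁻⁵ T

Dipole fields scale as 1/r³ in the far field; the geometry is the same at both points.
B₂ = B₁ · (r₁/r₂)³ = 2.84×10⁻⁷ · (0.365/0.0634)³.
(r₁/r₂)³ = (5.757)³ = 190.8.
B₂ ≈ 5.419×10⁻⁵ T.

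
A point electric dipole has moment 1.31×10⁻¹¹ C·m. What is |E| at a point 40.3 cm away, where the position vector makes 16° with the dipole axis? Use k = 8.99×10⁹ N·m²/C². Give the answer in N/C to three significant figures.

E ≈ 3.49 N/C

At angle θ the dipole field magnitude is E = (kp/r³)·√(1 + 3cos²θ).
kp/r³ = (8.99×10⁹)(1.31×10⁻¹¹) / (0.403)³ = 1.799 N/C.
√(1 + 3cos²16°) = √(1 + 3·0.9240) = √3.7721 ≈ 1.9422.
E ≈ 1.799 × 1.942 = 3.495 N/C.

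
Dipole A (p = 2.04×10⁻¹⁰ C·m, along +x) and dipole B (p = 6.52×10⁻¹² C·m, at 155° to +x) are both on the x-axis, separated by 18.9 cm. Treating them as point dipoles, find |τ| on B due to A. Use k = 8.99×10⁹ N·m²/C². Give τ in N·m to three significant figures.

The second dipole sits on the axis of the first, so the field there is axial: E₁ = 2kp₁/r³ along +x.
E₁ = 2(8.99×10⁹)(2.04×10⁻¹⁰)/(0.189)³ = 543.3 N/C.
Torque on the second dipole: τ = p₂ E₁ sinθ.
τ = (6.52×10⁻¹²)(543.3)·sin155° = 1.497×10⁻⁹ N·m.

τ ≈ 1.50×10⁻⁹ N·m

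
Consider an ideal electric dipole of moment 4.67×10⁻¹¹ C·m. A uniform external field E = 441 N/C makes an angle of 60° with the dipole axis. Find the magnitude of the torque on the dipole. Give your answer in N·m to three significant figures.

τ ≈ 1.78×10⁻⁸ N·m

Torque on an electric dipole: τ = pE sinθ.
τ = (4.67×10⁻¹¹)(441)·sin60° = 1.784×10⁻⁸ N·m.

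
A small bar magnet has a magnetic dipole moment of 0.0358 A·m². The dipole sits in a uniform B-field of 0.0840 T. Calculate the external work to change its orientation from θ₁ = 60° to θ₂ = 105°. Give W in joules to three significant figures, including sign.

W_ext = ΔU = −mB cosθ₂ + mB cosθ₁ = mB(cosθ₁ − cosθ₂).
W = (0.0358)(0.0840)·(cos60° − cos105°) = (0.003007)·(+0.7588) = 0.002282 J.

W ≈ 0.00228 J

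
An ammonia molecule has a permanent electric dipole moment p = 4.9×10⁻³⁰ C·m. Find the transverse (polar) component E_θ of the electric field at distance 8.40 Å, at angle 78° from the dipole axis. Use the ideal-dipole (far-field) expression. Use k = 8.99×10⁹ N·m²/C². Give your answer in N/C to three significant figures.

For a dipole, E_θ = (kp sinθ)/r³.
kp/r³ = (8.99×10⁹)(4.90×10⁻³⁰)/(8.40×10⁻¹⁰)³ = 7.432×10⁷ N/C.
E_θ = 7.432×10⁷·sin78° = 7.270×10⁷ N/C.

E_θ ≈ 7.27×10⁷ N/C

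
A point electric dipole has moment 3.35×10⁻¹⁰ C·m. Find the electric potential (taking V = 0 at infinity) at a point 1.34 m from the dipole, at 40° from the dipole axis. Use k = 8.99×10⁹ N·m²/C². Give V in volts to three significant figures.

V ≈ 1.28 V

The dipole potential is V = kp cosθ / r².
V = (8.99×10⁹)(3.35×10⁻¹⁰)·cos40° / (1.34)² = 1.285 V.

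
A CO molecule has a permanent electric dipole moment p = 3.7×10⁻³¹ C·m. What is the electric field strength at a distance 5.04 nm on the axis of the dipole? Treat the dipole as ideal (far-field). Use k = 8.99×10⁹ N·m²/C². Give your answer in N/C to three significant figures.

On the dipole axis E = 2kp/r³.
E = 2·(8.99×10⁹)(3.70×10⁻³¹) / (5.04×10⁻⁹)³ = 5.196×10⁴ N/C.

E ≈ 5.20×10⁴ N/C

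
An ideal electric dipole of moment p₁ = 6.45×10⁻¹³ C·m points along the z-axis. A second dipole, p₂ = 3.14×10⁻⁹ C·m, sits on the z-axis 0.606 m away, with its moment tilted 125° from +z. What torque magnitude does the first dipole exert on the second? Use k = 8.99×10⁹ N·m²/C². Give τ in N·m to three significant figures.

The second dipole sits on the axis of the first, so the field there is axial: E₁ = 2kp₁/r³ along +z.
E₁ = 2(8.99×10⁹)(6.45×10⁻¹³)/(0.606)³ = 0.05211 N/C.
Torque on the second dipole: τ = p₂ E₁ sinθ.
τ = (3.14×10⁻⁹)(0.05211)·sin125° = 1.340×10⁻¹⁰ N·m.

τ ≈ 1.34×10⁻¹⁰ N·m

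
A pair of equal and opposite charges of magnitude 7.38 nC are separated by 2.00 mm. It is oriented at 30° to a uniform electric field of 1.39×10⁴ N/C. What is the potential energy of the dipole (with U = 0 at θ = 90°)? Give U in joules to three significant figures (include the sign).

U ≈ -1.78×10⁻⁷ J

Dipole moment p = qd = (7.38×10⁻⁹ C)(0.00200 m) = 1.476×10⁻¹¹ C·m.
U = −p·E = −pE cosθ.
U = −(1.476×10⁻¹¹)(1.39×10⁴)·cos30° = -1.777×10⁻⁷ J.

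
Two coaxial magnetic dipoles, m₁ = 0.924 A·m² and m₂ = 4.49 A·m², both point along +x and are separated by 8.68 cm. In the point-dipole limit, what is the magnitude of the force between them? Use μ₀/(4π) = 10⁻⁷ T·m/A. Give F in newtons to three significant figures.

On-axis B of dipole 1: B = (μ₀/4π)·2m₁/r³. Force on dipole 2: F = m₂·dB/dr.
dB/dr = −(μ₀/4π)·6m₁/r⁴, so |F| = (μ₀/4π)·6m₁m₂/r⁴.
F = 6(10⁻⁷)(0.924)(4.49)/(0.0868)⁴ = 0.04385 N.

F ≈ 0.0439 N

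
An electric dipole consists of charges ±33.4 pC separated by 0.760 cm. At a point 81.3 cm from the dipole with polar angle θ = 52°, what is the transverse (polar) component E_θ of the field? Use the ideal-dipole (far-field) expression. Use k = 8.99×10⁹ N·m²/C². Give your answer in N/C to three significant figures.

Dipole moment p = qd = (3.34×10⁻¹¹ C)(0.00760 m) = 2.538×10⁻¹³ C·m.
For a dipole, E_θ = (kp sinθ)/r³.
kp/r³ = (8.99×10⁹)(2.538×10⁻¹³)/(0.813)³ = 0.004246 N/C.
E_θ = 0.004246·sin52° = 0.003346 N/C.

E_θ ≈ 0.00335 N/C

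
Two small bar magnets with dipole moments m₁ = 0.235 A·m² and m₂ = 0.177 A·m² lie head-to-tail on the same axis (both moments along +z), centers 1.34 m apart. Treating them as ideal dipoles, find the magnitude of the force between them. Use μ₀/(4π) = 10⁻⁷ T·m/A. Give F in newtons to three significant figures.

On-axis B of dipole 1: B = (μ₀/4π)·2m₁/r³. Force on dipole 2: F = m₂·dB/dr.
dB/dr = −(μ₀/4π)·6m₁/r⁴, so |F| = (μ₀/4π)·6m₁m₂/r⁴.
F = 6(10⁻⁷)(0.235)(0.177)/(1.34)⁴ = 7.741×10⁻⁹ N.

F ≈ 7.74×10⁻⁹ N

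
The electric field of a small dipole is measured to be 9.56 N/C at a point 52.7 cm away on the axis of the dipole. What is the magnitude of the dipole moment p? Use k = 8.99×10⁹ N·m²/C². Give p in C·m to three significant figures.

On axis E = 2kp/r³, so p = Er³/(2k).
p = (9.56)·(0.527)³ / (2·8.99×10⁹) = 7.782×10⁻¹¹ C·m.

p ≈ 7.78×10⁻¹¹ C·m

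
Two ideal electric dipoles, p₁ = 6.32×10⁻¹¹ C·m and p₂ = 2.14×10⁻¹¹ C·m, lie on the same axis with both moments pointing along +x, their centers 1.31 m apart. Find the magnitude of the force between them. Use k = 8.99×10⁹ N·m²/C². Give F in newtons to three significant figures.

F ≈ 2.48×10⁻¹¹ N

On-axis field of dipole 1 at distance r: E = 2kp₁/r³. Force on dipole 2 is F = p₂·dE/dr (gradient along axis).
dE/dr = −6kp₁/r⁴, so |F| = 6kp₁p₂/r⁴ (attractive for aligned moments).
F = 6(8.99×10⁹)(6.32×10⁻¹¹)(2.14×10⁻¹¹)/(1.31)⁴ = 2.477×10⁻¹¹ N.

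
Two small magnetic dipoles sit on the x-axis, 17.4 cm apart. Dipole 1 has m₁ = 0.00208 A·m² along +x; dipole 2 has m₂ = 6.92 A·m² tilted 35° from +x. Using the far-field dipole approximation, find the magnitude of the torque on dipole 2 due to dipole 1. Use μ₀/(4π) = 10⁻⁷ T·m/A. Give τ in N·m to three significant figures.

τ ≈ 3.13×10⁻⁷ N·m

Dipole B is on the axis of dipole A, so B₁ there is axial: B₁ = (μ₀/4π)·2m₁/r³ along +x.
B₁ = 2(10⁻⁷)(0.00208)/(0.174)³ = 7.897×10⁻⁸ T.
τ = m₂ B₁ sinθ.
τ = (6.92)(7.897×10⁻⁸)·sin35° = 3.134×10⁻⁷ N·m.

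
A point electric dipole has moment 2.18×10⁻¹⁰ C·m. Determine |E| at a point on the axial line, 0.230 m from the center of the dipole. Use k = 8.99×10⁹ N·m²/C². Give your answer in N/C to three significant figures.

E ≈ 322 N/C

On the dipole axis E = 2kp/r³.
E = 2·(8.99×10⁹)(2.18×10⁻¹⁰) / (0.230)³ = 322.2 N/C.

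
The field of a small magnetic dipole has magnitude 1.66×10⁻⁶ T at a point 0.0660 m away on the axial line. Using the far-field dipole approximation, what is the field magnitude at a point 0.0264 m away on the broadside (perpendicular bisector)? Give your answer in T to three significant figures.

Dipole fields scale as 1/r³ in the far field.
The axial field is twice the equatorial field at the same r, so the geometry factor is 1/2.
B₂ = B₁ · (1/2) · (r₁/r₂)³ = 1.66×10⁻⁶ · 0.5 · (0.0660/0.0264)³.
(r₁/r₂)³ = (2.5)³ = 15.62.
B₂ ≈ 1.297×10⁻⁵ T.

B ≈ 1.30×10⁻⁵ T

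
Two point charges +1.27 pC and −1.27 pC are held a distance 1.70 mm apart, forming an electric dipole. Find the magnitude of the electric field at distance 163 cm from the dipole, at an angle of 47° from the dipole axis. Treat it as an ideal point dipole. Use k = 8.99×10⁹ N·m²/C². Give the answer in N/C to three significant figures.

E ≈ 6.94×10⁻⁶ N/C

Dipole moment p = qd = (1.27×10⁻¹² C)(0.00170 m) = 2.159×10⁻¹⁵ C·m.
At angle θ the dipole field magnitude is E = (kp/r³)·√(1 + 3cos²θ).
kp/r³ = (8.99×10⁹)(2.159×10⁻¹⁵) / (1.63)³ = 4.482×10⁻⁶ N/C.
√(1 + 3cos²47°) = √(1 + 3·0.4651) = √2.3954 ≈ 1.5477.
E ≈ 4.482×10⁻⁶ × 1.548 = 6.936×10⁻⁶ N/C.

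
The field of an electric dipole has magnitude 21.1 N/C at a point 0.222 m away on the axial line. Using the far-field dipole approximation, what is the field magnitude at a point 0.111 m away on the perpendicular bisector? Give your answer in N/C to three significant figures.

E ≈ 84.4 N/C

Dipole fields scale as 1/r³ in the far field.
The axial field is twice the equatorial field at the same r, so the geometry factor is 1/2.
E₂ = E₁ · (1/2) · (r₁/r₂)³ = 21.1 · 0.5 · (0.222/0.111)³.
(r₁/r₂)³ = (2)³ = 8.
E₂ ≈ 84.40 N/C.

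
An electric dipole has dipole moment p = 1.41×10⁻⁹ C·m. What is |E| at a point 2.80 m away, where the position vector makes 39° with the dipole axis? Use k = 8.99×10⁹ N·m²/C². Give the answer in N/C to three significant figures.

At angle θ the dipole field magnitude is E = (kp/r³)·√(1 + 3cos²θ).
kp/r³ = (8.99×10⁹)(1.41×10⁻⁹) / (2.80)³ = 0.5774 N/C.
√(1 + 3cos²39°) = √(1 + 3·0.6040) = √2.8119 ≈ 1.6769.
E ≈ 0.5774 × 1.677 = 0.9683 N/C.

E ≈ 0.968 N/C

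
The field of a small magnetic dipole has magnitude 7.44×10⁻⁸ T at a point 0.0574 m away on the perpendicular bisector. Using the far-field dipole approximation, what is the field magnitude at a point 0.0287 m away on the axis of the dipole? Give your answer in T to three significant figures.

Dipole fields scale as 1/r³ in the far field.
The axial field is twice the equatorial field at the same r, so the geometry factor is 2/1.
B₂ = B₁ · (2/1) · (r₁/r₂)³ = 7.44×10⁻⁸ · 2 · (0.0574/0.0287)³.
(r₁/r₂)³ = (2)³ = 8.
B₂ ≈ 1.190×10⁻⁶ T.

B ≈ 1.19×10⁻⁶ T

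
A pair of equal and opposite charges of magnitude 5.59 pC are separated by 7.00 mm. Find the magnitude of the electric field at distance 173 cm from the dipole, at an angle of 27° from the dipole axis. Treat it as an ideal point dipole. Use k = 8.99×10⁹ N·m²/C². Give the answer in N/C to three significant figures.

E ≈ 1.25×10⁻⁴ N/C

Dipole moment p = qd = (5.59×10⁻¹² C)(0.00700 m) = 3.913×10⁻¹⁴ C·m.
At angle θ the dipole field magnitude is E = (kp/r³)·√(1 + 3cos²θ).
kp/r³ = (8.99×10⁹)(3.913×10⁻¹⁴) / (1.73)³ = 6.794×10⁻⁵ N/C.
√(1 + 3cos²27°) = √(1 + 3·0.7939) = √3.3817 ≈ 1.8389.
E ≈ 6.794×10⁻⁵ × 1.839 = 1.249×10⁻⁴ N/C.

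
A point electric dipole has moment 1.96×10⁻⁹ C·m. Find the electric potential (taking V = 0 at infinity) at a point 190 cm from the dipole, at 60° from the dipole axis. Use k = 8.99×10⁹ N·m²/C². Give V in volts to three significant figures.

V ≈ 2.44 V

The dipole potential is V = kp cosθ / r².
V = (8.99×10⁹)(1.96×10⁻⁹)·cos60° / (1.90)² = 2.440 V.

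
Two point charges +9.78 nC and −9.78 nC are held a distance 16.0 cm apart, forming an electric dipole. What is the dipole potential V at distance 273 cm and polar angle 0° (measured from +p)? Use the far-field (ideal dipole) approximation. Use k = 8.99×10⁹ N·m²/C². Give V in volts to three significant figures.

Dipole moment p = qd = (9.78×10⁻⁹ C)(0.160 m) = 1.565×10⁻⁹ C·m.
The dipole potential is V = kp cosθ / r².
V = (8.99×10⁹)(1.565×10⁻⁹)·cos0° / (2.73)² = 1.888 V.

V ≈ 1.89 V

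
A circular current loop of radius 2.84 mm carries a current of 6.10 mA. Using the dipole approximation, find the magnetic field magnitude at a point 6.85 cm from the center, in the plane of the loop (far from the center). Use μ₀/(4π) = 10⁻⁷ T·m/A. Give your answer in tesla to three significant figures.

B ≈ 4.81×10⁻¹¹ T

Magnetic moment m = IA = Iπa² = (0.00610)·π·(0.00284)² = 1.546×10⁻⁷ A·m².
In the equatorial plane B = (μ₀/4π)·m/r³ (half the axial value).
B = (10⁻⁷)·(1.546×10⁻⁷) / (0.0685)³ = 4.810×10⁻¹¹ T.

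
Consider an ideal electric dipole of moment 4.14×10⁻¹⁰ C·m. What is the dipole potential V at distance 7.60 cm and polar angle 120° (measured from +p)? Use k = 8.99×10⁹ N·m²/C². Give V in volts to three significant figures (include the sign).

The dipole potential is V = kp cosθ / r².
V = (8.99×10⁹)(4.14×10⁻¹⁰)·cos120° / (0.0760)² = -322.2 V.

V ≈ -322 V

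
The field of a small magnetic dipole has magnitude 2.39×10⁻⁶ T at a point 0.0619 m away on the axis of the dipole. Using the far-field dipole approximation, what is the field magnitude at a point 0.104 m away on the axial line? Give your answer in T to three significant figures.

B ≈ 5.04×10⁻⁷ T

Dipole fields scale as 1/r³ in the far field; the geometry is the same at both points.
B₂ = B₁ · (r₁/r₂)³ = 2.39×10⁻⁶ · (0.0619/0.104)³.
(r₁/r₂)³ = (0.5952)³ = 0.2108.
B₂ ≈ 5.039×10⁻⁷ T.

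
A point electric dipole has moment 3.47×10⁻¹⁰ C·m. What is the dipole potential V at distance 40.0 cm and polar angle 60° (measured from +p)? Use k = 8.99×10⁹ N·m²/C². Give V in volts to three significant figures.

V ≈ 9.75 V

The dipole potential is V = kp cosθ / r².
V = (8.99×10⁹)(3.47×10⁻¹⁰)·cos60° / (0.400)² = 9.749 V.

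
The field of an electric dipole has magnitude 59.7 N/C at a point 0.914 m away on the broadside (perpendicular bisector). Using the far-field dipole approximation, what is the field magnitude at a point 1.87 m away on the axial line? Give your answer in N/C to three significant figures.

Dipole fields scale as 1/r³ in the far field.
The axial field is twice the equatorial field at the same r, so the geometry factor is 2/1.
E₂ = E₁ · (2/1) · (r₁/r₂)³ = 59.7 · 2 · (0.914/1.87)³.
(r₁/r₂)³ = (0.4888)³ = 0.1168.
E₂ ≈ 13.94 N/C.

E ≈ 13.9 N/C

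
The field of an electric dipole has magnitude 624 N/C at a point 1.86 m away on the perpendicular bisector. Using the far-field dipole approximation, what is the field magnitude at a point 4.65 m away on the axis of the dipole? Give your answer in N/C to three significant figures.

E ≈ 79.9 N/C

Dipole fields scale as 1/r³ in the far field.
The axial field is twice the equatorial field at the same r, so the geometry factor is 2/1.
E₂ = E₁ · (2/1) · (r₁/r₂)³ = 624 · 2 · (1.86/4.65)³.
(r₁/r₂)³ = (0.4)³ = 0.064.
E₂ ≈ 79.87 N/C.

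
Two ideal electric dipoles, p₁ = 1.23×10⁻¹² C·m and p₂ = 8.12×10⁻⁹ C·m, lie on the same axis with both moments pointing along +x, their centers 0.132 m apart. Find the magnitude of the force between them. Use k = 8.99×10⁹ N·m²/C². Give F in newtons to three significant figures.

On-axis field of dipole 1 at distance r: E = 2kp₁/r³. Force on dipole 2 is F = p₂·dE/dr (gradient along axis).
dE/dr = −6kp₁/r⁴, so |F| = 6kp₁p₂/r⁴ (attractive for aligned moments).
F = 6(8.99×10⁹)(1.23×10⁻¹²)(8.12×10⁻⁹)/(0.132)⁴ = 1.775×10⁻⁶ N.

F ≈ 1.77×10⁻⁶ N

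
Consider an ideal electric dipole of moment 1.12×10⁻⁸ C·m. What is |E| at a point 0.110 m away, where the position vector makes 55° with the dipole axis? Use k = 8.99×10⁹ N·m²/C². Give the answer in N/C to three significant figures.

At angle θ the dipole field magnitude is E = (kp/r³)·√(1 + 3cos²θ).
kp/r³ = (8.99×10⁹)(1.12×10⁻⁸) / (0.110)³ = 7.565×10⁴ N/C.
√(1 + 3cos²55°) = √(1 + 3·0.3290) = √1.9870 ≈ 1.4096.
E ≈ 7.565×10⁴ × 1.410 = 1.066×10⁵ N/C.

E ≈ 1.07×10⁵ N/C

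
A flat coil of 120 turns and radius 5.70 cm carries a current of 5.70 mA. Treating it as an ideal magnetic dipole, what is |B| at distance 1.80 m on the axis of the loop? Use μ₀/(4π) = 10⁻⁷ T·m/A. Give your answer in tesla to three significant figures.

B ≈ 2.39×10⁻¹⁰ T

m = NIA = NIπa² = 120·(0.00570)·π·(0.0570)² = 0.006982 A·m².
On axis B = (μ₀/4π)·2m/r³.
B = 2·(10⁻⁷)·(0.006982) / (1.80)³ = 2.394×10⁻¹⁰ T.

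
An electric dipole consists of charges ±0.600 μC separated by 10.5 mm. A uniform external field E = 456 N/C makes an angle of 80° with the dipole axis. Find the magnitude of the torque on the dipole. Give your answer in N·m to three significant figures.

τ ≈ 2.83×10⁻⁶ N·m

Dipole moment p = qd = (6.00×10⁻⁷ C)(0.0105 m) = 6.30×10⁻⁹ C·m.
Torque on an electric dipole: τ = pE sinθ.
τ = (6.30×10⁻⁹)(456)·sin80° = 2.829×10⁻⁶ N·m.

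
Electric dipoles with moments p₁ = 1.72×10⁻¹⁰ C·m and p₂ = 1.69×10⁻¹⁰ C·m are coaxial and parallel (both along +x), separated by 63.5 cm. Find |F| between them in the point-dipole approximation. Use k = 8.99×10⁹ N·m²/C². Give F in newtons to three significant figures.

On-axis field of dipole 1 at distance r: E = 2kp₁/r³. Force on dipole 2 is F = p₂·dE/dr (gradient along axis).
dE/dr = −6kp₁/r⁴, so |F| = 6kp₁p₂/r⁴ (attractive for aligned moments).
F = 6(8.99×10⁹)(1.72×10⁻¹⁰)(1.69×10⁻¹⁰)/(0.635)⁴ = 9.643×10⁻⁹ N.

F ≈ 9.64×10⁻⁹ N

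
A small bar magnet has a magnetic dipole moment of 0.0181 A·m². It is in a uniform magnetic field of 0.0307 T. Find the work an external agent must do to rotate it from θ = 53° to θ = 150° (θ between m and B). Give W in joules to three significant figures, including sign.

W_ext = ΔU = −mB cosθ₂ + mB cosθ₁ = mB(cosθ₁ − cosθ₂).
W = (0.0181)(0.0307)·(cos53° − cos150°) = (5.557×10⁻⁴)·(+1.4678) = 8.156×10⁻⁴ J.

W ≈ 8.16×10⁻⁴ J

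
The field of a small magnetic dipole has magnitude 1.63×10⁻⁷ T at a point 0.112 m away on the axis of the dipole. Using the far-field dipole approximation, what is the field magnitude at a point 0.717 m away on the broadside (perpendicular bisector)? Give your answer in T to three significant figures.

Dipole fields scale as 1/r³ in the far field.
The axial field is twice the equatorial field at the same r, so the geometry factor is 1/2.
B₂ = B₁ · (1/2) · (r₁/r₂)³ = 1.63×10⁻⁷ · 0.5 · (0.112/0.717)³.
(r₁/r₂)³ = (0.1562)³ = 0.003812.
B₂ ≈ 3.106×10⁻¹⁰ T.

B ≈ 3.11×10⁻¹⁰ T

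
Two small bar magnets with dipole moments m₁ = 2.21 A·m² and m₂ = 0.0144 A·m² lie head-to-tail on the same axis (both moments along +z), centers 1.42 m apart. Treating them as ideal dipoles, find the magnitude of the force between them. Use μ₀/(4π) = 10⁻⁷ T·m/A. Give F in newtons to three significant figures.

F ≈ 4.70×10⁻⁹ N

On-axis B of dipole 1: B = (μ₀/4π)·2m₁/r³. Force on dipole 2: F = m₂·dB/dr.
dB/dr = −(μ₀/4π)·6m₁/r⁴, so |F| = (μ₀/4π)·6m₁m₂/r⁴.
F = 6(10⁻⁷)(2.21)(0.0144)/(1.42)⁴ = 4.696×10⁻⁹ N.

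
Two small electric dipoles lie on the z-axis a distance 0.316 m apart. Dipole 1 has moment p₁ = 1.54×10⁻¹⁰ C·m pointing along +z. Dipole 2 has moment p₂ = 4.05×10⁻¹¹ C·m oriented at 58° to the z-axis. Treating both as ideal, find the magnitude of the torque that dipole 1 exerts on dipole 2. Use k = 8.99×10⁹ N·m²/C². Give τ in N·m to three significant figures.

τ ≈ 3.01×10⁻⁹ N·m

The second dipole sits on the axis of the first, so the field there is axial: E₁ = 2kp₁/r³ along +z.
E₁ = 2(8.99×10⁹)(1.54×10⁻¹⁰)/(0.316)³ = 87.75 N/C.
Torque on the second dipole: τ = p₂ E₁ sinθ.
τ = (4.05×10⁻¹¹)(87.75)·sin58° = 3.014×10⁻⁹ N·m.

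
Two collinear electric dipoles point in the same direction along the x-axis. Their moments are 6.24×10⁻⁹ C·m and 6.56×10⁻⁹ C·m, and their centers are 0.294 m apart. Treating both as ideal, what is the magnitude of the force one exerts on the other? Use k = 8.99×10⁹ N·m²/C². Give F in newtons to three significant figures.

F ≈ 2.96×10⁻⁴ N

On-axis field of dipole 1 at distance r: E = 2kp₁/r³. Force on dipole 2 is F = p₂·dE/dr (gradient along axis).
dE/dr = −6kp₁/r⁴, so |F| = 6kp₁p₂/r⁴ (attractive for aligned moments).
F = 6(8.99×10⁹)(6.24×10⁻⁹)(6.56×10⁻⁹)/(0.294)⁴ = 2.955×10⁻⁴ N.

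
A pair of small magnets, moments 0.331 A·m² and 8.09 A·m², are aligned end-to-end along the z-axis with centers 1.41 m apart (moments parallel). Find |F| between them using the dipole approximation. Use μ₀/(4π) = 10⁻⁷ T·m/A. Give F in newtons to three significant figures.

On-axis B of dipole 1: B = (μ₀/4π)·2m₁/r³. Force on dipole 2: F = m₂·dB/dr.
dB/dr = −(μ₀/4π)·6m₁/r⁴, so |F| = (μ₀/4π)·6m₁m₂/r⁴.
F = 6(10⁻⁷)(0.331)(8.09)/(1.41)⁴ = 4.065×10⁻⁷ N.

F ≈ 4.06×10⁻⁷ N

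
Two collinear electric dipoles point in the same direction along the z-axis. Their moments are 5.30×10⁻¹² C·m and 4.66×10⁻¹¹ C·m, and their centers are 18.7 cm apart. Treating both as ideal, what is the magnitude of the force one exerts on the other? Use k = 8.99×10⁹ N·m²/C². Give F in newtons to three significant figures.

F ≈ 1.09×10⁻⁸ N

On-axis field of dipole 1 at distance r: E = 2kp₁/r³. Force on dipole 2 is F = p₂·dE/dr (gradient along axis).
dE/dr = −6kp₁/r⁴, so |F| = 6kp₁p₂/r⁴ (attractive for aligned moments).
F = 6(8.99×10⁹)(5.30×10⁻¹²)(4.66×10⁻¹¹)/(0.187)⁴ = 1.089×10⁻⁸ N.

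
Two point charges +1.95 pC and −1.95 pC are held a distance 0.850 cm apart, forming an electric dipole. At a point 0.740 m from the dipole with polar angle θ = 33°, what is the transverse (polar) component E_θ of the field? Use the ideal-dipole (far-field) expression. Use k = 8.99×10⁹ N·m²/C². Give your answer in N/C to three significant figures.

E_θ ≈ 2.00×10⁻⁴ N/C

Dipole moment p = qd = (1.95×10⁻¹² C)(0.00850 m) = 1.658×10⁻¹⁴ C·m.
For a dipole, E_θ = (kp sinθ)/r³.
kp/r³ = (8.99×10⁹)(1.658×10⁻¹⁴)/(0.740)³ = 3.678×10⁻⁴ N/C.
E_θ = 3.678×10⁻⁴·sin33° = 2.003×10⁻⁴ N/C.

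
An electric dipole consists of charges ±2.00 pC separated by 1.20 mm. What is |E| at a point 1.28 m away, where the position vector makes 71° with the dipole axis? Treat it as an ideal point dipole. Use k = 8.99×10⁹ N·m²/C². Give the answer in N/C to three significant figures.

Dipole moment p = qd = (2.00×10⁻¹² C)(0.00120 m) = 2.40×10⁻¹⁵ C·m.
At angle θ the dipole field magnitude is E = (kp/r³)·√(1 + 3cos²θ).
kp/r³ = (8.99×10⁹)(2.40×10⁻¹⁵) / (1.28)³ = 1.029×10⁻⁵ N/C.
√(1 + 3cos²71°) = √(1 + 3·0.1060) = √1.3180 ≈ 1.1480.
E ≈ 1.029×10⁻⁵ × 1.148 = 1.181×10⁻⁵ N/C.

E ≈ 1.18×10⁻⁵ N/C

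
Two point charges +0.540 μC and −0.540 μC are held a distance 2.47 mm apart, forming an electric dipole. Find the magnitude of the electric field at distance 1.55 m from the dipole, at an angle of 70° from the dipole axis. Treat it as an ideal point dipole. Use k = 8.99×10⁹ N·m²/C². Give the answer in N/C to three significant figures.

Dipole moment p = qd = (5.40×10⁻⁷ C)(0.00247 m) = 1.334×10⁻⁹ C·m.
At angle θ the dipole field magnitude is E = (kp/r³)·√(1 + 3cos²θ).
kp/r³ = (8.99×10⁹)(1.334×10⁻⁹) / (1.55)³ = 3.220 N/C.
√(1 + 3cos²70°) = √(1 + 3·0.1170) = √1.3509 ≈ 1.1623.
E ≈ 3.220 × 1.162 = 3.743 N/C.

E ≈ 3.74 N/C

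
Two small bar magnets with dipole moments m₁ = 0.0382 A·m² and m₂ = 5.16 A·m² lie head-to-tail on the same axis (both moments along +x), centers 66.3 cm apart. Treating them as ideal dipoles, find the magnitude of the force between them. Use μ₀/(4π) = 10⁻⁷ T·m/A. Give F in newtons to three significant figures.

On-axis B of dipole 1: B = (μ₀/4π)·2m₁/r³. Force on dipole 2: F = m₂·dB/dr.
dB/dr = −(μ₀/4π)·6m₁/r⁴, so |F| = (μ₀/4π)·6m₁m₂/r⁴.
F = 6(10⁻⁷)(0.0382)(5.16)/(0.663)⁴ = 6.121×10⁻⁷ N.

F ≈ 6.12×10⁻⁷ N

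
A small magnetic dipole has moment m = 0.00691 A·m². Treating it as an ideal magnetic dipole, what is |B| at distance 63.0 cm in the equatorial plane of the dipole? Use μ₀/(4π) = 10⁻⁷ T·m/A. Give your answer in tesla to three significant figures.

B ≈ 2.76×10⁻⁹ T

In the equatorial plane B = (μ₀/4π)·m/r³ (half the axial value).
B = (10⁻⁷)·(0.00691) / (0.630)³ = 2.763×10⁻⁹ T.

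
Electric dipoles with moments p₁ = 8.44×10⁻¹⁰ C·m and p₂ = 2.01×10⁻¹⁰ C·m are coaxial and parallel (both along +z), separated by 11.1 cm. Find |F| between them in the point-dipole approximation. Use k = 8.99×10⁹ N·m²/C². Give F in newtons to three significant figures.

F ≈ 6.03×10⁻⁵ N

On-axis field of dipole 1 at distance r: E = 2kp₁/r³. Force on dipole 2 is F = p₂·dE/dr (gradient along axis).
dE/dr = −6kp₁/r⁴, so |F| = 6kp₁p₂/r⁴ (attractive for aligned moments).
F = 6(8.99×10⁹)(8.44×10⁻¹⁰)(2.01×10⁻¹⁰)/(0.111)⁴ = 6.028×10⁻⁵ N.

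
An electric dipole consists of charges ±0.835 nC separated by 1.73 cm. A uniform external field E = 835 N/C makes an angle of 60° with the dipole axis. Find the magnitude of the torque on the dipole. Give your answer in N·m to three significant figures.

Dipole moment p = qd = (8.35×10⁻¹⁰ C)(0.0173 m) = 1.445×10⁻¹¹ C·m.
Torque on an electric dipole: τ = pE sinθ.
τ = (1.445×10⁻¹¹)(835)·sin60° = 1.045×10⁻⁸ N·m.

τ ≈ 1.04×10⁻⁸ N·m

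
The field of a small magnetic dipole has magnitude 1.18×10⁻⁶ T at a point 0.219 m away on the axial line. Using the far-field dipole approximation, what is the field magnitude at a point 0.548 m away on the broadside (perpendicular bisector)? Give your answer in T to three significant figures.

B ≈ 3.77×10⁻⁸ T

Dipole fields scale as 1/r³ in the far field.
The axial field is twice the equatorial field at the same r, so the geometry factor is 1/2.
B₂ = B₁ · (1/2) · (r₁/r₂)³ = 1.18×10⁻⁶ · 0.5 · (0.219/0.548)³.
(r₁/r₂)³ = (0.3996)³ = 0.06382.
B₂ ≈ 3.766×10⁻⁸ T.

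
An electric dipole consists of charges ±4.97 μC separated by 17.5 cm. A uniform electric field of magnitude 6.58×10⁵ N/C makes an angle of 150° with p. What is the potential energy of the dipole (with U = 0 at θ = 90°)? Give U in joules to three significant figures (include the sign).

Dipole moment p = qd = (4.97×10⁻⁶ C)(0.175 m) = 8.698×10⁻⁷ C·m.
U = −p·E = −pE cosθ.
U = −(8.698×10⁻⁷)(6.58×10⁵)·cos150° = 0.4957 J.

U ≈ 0.496 J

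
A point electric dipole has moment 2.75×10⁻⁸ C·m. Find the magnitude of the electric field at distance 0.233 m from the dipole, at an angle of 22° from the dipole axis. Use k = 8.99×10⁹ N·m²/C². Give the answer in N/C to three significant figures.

E ≈ 3.70×10⁴ N/C

At angle θ the dipole field magnitude is E = (kp/r³)·√(1 + 3cos²θ).
kp/r³ = (8.99×10⁹)(2.75×10⁻⁸) / (0.233)³ = 1.954×10⁴ N/C.
√(1 + 3cos²22°) = √(1 + 3·0.8597) = √3.5790 ≈ 1.8918.
E ≈ 1.954×10⁴ × 1.892 = 3.697×10⁴ N/C.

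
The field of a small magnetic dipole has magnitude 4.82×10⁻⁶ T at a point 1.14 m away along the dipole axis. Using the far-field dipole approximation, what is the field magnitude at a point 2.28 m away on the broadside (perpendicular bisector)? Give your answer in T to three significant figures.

Dipole fields scale as 1/r³ in the far field.
The axial field is twice the equatorial field at the same r, so the geometry factor is 1/2.
B₂ = B₁ · (1/2) · (r₁/r₂)³ = 4.82×10⁻⁶ · 0.5 · (1.14/2.28)³.
(r₁/r₂)³ = (0.5)³ = 0.125.
B₂ ≈ 3.012×10⁻⁷ T.

B ≈ 3.01×10⁻⁷ T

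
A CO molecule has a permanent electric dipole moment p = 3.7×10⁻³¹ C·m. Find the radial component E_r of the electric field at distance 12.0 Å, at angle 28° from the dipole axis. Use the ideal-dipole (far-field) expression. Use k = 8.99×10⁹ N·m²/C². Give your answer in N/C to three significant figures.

For a dipole, E_r = (2kp cosθ)/r³.
kp/r³ = (8.99×10⁹)(3.70×10⁻³¹)/(1.20×10⁻⁹)³ = 1.925×10⁶ N/C.
E_r = 2·1.925×10⁶·cos28° = 3.399×10⁶ N/C.

E_r ≈ 3.40×10⁶ N/C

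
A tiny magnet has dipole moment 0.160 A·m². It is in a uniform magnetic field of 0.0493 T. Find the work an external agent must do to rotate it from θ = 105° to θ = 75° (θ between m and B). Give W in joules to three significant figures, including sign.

W ≈ -0.00408 J

W_ext = ΔU = −mB cosθ₂ + mB cosθ₁ = mB(cosθ₁ − cosθ₂).
W = (0.160)(0.0493)·(cos105° − cos75°) = (0.007888)·(-0.5176) = -0.004083 J.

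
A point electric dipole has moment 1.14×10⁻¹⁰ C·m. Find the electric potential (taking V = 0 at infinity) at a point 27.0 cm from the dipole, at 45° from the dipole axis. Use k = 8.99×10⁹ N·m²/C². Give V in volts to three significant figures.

The dipole potential is V = kp cosθ / r².
V = (8.99×10⁹)(1.14×10⁻¹⁰)·cos45° / (0.270)² = 9.941 V.

V ≈ 9.94 V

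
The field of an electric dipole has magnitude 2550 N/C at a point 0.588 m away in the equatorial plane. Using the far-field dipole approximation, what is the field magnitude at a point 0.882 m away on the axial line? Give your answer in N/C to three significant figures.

Dipole fields scale as 1/r³ in the far field.
The axial field is twice the equatorial field at the same r, so the geometry factor is 2/1.
E₂ = E₁ · (2/1) · (r₁/r₂)³ = 2550 · 2 · (0.588/0.882)³.
(r₁/r₂)³ = (0.6667)³ = 0.2963.
E₂ ≈ 1511 N/C.

E ≈ 1510 N/C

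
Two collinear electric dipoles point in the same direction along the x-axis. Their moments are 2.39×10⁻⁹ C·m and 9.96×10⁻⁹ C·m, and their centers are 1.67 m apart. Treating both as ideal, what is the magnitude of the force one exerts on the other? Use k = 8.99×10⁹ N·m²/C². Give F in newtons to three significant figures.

F ≈ 1.65×10⁻⁷ N

On-axis field of dipole 1 at distance r: E = 2kp₁/r³. Force on dipole 2 is F = p₂·dE/dr (gradient along axis).
dE/dr = −6kp₁/r⁴, so |F| = 6kp₁p₂/r⁴ (attractive for aligned moments).
F = 6(8.99×10⁹)(2.39×10⁻⁹)(9.96×10⁻⁹)/(1.67)⁴ = 1.651×10⁻⁷ N.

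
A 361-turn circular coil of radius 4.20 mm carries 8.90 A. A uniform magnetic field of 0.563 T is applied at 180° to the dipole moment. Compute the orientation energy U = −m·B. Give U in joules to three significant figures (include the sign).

m = NIA = NIπa² = 361·(8.90)·π·(0.00420)² = 0.1781 A·m².
U = −m·B = −mB cosθ.
U = −(0.1781)(0.563)·cos180° = 0.1003 J.

U ≈ 0.100 J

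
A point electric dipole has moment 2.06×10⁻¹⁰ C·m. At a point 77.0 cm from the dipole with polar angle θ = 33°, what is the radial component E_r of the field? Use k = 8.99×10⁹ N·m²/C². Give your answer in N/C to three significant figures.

E_r ≈ 6.80 N/C

For a dipole, E_r = (2kp cosθ)/r³.
kp/r³ = (8.99×10⁹)(2.06×10⁻¹⁰)/(0.770)³ = 4.057 N/C.
E_r = 2·4.057·cos33° = 6.804 N/C.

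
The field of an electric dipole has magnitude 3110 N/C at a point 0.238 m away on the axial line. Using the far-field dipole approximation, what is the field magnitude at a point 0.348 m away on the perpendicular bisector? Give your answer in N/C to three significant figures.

E ≈ 497 N/C

Dipole fields scale as 1/r³ in the far field.
The axial field is twice the equatorial field at the same r, so the geometry factor is 1/2.
E₂ = E₁ · (1/2) · (r₁/r₂)³ = 3110 · 0.5 · (0.238/0.348)³.
(r₁/r₂)³ = (0.6839)³ = 0.3199.
E₂ ≈ 497.4 N/C.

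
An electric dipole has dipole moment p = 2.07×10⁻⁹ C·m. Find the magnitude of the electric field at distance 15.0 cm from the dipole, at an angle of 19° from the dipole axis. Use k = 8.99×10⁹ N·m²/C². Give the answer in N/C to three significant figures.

E ≈ 1.06×10⁴ N/C

At angle θ the dipole field magnitude is E = (kp/r³)·√(1 + 3cos²θ).
kp/r³ = (8.99×10⁹)(2.07×10⁻⁹) / (0.150)³ = 5514 N/C.
√(1 + 3cos²19°) = √(1 + 3·0.8940) = √3.6820 ≈ 1.9189.
E ≈ 5514 × 1.919 = 1.058×10⁴ N/C.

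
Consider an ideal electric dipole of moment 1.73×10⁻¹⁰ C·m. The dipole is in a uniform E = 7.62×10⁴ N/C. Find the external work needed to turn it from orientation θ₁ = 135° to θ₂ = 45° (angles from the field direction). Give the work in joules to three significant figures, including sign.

W_ext = ΔU = U(θ₂) − U(θ₁) = −pE cosθ₂ − (−pE cosθ₁) = pE(cosθ₁ − cosθ₂).
W = (1.73×10⁻¹⁰)(7.62×10⁴)·(cos135° − cos45°) = (1.318×10⁻⁵)·(-1.4142) = -1.864×10⁻⁵ J.

W ≈ -1.86×10⁻⁵ J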